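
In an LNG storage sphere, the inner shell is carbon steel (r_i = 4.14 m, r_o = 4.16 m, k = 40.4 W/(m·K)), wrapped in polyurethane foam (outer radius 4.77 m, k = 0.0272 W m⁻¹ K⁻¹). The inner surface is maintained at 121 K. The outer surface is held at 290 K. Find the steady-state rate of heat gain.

Series thermal resistances, inner to outer:
  R_carbon steel = (1/4.14 − 1/4.16)/(4πk) = 0.001161/(4π·40.4) = 2.287×10^-6 K/W
  R_polyurethane foam = (1/4.16 − 1/4.77)/(4πk) = 0.03074/(4π·0.0272) = 0.08994 K/W
ΣR = 2.287×10^-6 + 0.08994 = 0.08994 K/W
Q = ΔT/ΣR = (121 K − 290 K)/0.08994 = -1880 W
(Negative Q ⇒ heat flows inward; heat gain = 1880 W.)

Q = 1880 W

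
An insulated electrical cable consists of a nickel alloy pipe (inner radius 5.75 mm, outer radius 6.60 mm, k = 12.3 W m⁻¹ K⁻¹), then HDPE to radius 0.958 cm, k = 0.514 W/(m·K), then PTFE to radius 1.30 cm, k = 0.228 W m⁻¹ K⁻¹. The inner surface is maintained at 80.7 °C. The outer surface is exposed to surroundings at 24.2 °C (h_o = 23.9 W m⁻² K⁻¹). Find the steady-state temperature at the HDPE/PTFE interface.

T = 72.8 °C

Treat each layer as a resistance in series:
  R'_nickel alloy = ln(0.00660/0.00575)/(2πk) = 0.1379/(2π·12.3) = 0.001784 m·K/W
  R'_HDPE = ln(0.00958/0.00660)/(2πk) = 0.3726/(2π·0.514) = 0.1154 m·K/W
  R'_PTFE = ln(0.0130/0.00958)/(2πk) = 0.3053/(2π·0.228) = 0.2131 m·K/W
  R'_conv,out = 1/(2πr h) = 1/(2π·0.0130·23.9) = 0.5122 m·K/W
ΣR = 0.001784 + 0.1154 + 0.2131 + 0.5122 = 0.8425 m·K/W
Q' = ΔT/ΣR = (80.7 °C − 24.2 °C)/0.8425 = 67.06 W/m
From the inner boundary to the HDPE/PTFE interface, ΣR_partial = 0.1172 m·K/W.
T_interface = T_in − Q'·ΣR_partial = 80.7 °C − (67.06)(0.1172) = 72.8 °C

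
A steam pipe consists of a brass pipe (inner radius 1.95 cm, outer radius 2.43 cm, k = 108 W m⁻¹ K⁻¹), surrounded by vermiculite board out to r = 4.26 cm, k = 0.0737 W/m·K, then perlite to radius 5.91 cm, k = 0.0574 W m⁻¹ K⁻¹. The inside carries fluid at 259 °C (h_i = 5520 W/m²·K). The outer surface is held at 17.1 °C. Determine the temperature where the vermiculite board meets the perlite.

T = 121 °C

Resistance network (inner→outer):
  R'_conv,in = 1/(2πr h) = 1/(2π·0.0195·5520) = 0.001479 m·K/W
  R'_brass = ln(0.0243/0.0195)/(2πk) = 0.2201/(2π·108) = 3.243×10^-4 m·K/W
  R'_vermiculite board = ln(0.0426/0.0243)/(2πk) = 0.5614/(2π·0.0737) = 1.212 m·K/W
  R'_perlite = ln(0.0591/0.0426)/(2πk) = 0.3274/(2π·0.0574) = 0.9077 m·K/W
ΣR = 0.001479 + 3.243×10^-4 + 1.212 + 0.9077 = 2.122 m·K/W
Q' = ΔT/ΣR = (259 °C − 17.1 °C)/2.122 = 114.0 W/m
From the inner boundary to the vermiculite board/perlite interface, ΣR_partial = 1.214 m·K/W.
T_interface = T_in − Q'·ΣR_partial = 259 °C − (114.0)(1.214) = 121 °C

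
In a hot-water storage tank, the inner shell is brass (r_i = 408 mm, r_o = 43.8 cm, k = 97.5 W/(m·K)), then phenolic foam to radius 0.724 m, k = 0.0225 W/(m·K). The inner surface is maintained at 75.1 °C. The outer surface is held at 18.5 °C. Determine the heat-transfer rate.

Q = 17.7 W

Resistance network (inner→outer):
  R_brass = (1/0.408 − 1/0.438)/(4πk) = 0.1679/(4π·97.5) = 1.370×10^-4 K/W
  R_phenolic foam = (1/0.438 − 1/0.724)/(4πk) = 0.9019/(4π·0.0225) = 3.190 K/W
ΣR = 1.370×10^-4 + 3.190 = 3.190 K/W
Q = ΔT/ΣR = (75.1 °C − 18.5 °C)/3.190 = 17.7 W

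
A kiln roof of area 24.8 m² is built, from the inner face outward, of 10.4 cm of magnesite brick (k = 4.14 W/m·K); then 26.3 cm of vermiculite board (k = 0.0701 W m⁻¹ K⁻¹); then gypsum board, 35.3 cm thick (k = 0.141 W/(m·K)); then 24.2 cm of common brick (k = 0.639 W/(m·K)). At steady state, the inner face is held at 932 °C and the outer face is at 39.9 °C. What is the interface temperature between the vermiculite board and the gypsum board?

T = 426 °C

Treat each layer as a resistance in series:
  R_magnesite brick = L/(kA) = 0.104/(4.14·24.8) = 0.001013 K/W
  R_vermiculite board = L/(kA) = 0.263/(0.0701·24.8) = 0.1513 K/W
  R_gypsum board = L/(kA) = 0.353/(0.141·24.8) = 0.1009 K/W
  R_common brick = L/(kA) = 0.242/(0.639·24.8) = 0.01527 K/W
ΣR = 0.001013 + 0.1513 + 0.1009 + 0.01527 = 0.2685 K/W
Q = ΔT/ΣR = (932 °C − 39.9 °C)/0.2685 = 3323 W
From the inner boundary to the vermiculite board/gypsum board interface, ΣR_partial = 0.1523 K/W.
T_interface = T_in − Q·ΣR_partial = 932 °C − (3323)(0.1523) = 426 °C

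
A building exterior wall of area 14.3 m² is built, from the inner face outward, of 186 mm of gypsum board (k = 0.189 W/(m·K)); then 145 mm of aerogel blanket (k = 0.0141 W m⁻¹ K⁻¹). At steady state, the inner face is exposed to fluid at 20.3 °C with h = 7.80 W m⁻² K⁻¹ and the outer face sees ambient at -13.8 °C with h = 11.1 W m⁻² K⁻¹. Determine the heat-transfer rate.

Q = 42.5 W

Resistance network (inner→outer):
  R_conv,in = 1/(hA) = 1/(7.80·14.3) = 0.008965 K/W
  R_gypsum board = L/(kA) = 0.186/(0.189·14.3) = 0.06882 K/W
  R_aerogel blanket = L/(kA) = 0.145/(0.0141·14.3) = 0.7191 K/W
  R_conv,out = 1/(hA) = 1/(11.1·14.3) = 0.006300 K/W
ΣR = 0.008965 + 0.06882 + 0.7191 + 0.006300 = 0.8032 K/W
Q = ΔT/ΣR = (20.3 °C − -13.8 °C)/0.8032 = 42.5 W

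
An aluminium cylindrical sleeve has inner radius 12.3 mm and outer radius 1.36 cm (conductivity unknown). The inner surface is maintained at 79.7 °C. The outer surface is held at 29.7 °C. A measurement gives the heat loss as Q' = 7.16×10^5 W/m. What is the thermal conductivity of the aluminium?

k = 229 W/m·K

ΣR = ΔT/Q' = |79.7 − 29.7|/7.16×10^5 = 6.983×10^-5 m·K/W
ln(r₂/r₁)/(2πk) = 6.983×10^-5 ⇒ k = 0.1005/(2π·6.983×10^-5) = 229 W/m·K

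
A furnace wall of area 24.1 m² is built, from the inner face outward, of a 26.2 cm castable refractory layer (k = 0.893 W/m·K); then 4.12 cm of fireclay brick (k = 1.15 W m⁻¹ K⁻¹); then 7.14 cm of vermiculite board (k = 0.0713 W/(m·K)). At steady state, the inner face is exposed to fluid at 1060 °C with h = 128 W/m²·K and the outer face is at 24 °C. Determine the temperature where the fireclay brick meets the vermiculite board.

Series thermal resistances, inner to outer:
  R_conv,in = 1/(hA) = 1/(128·24.1) = 3.242×10^-4 K/W
  R_castable refractory = L/(kA) = 0.262/(0.893·24.1) = 0.01217 K/W
  R_fireclay brick = L/(kA) = 0.0412/(1.15·24.1) = 0.001487 K/W
  R_vermiculite board = L/(kA) = 0.0714/(0.0713·24.1) = 0.04155 K/W
ΣR = 3.242×10^-4 + 0.01217 + 0.001487 + 0.04155 = 0.05553 K/W
Q = ΔT/ΣR = (1060 °C − 24 °C)/0.05553 = 18660 W
From the inner boundary to the fireclay brick/vermiculite board interface, ΣR_partial = 0.01398 K/W.
T_interface = T_in − Q·ΣR_partial = 1060 °C − (18660)(0.01398) = 799 °C

T = 799 °C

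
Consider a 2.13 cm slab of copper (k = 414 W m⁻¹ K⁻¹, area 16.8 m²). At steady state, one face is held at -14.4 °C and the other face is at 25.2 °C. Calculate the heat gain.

Q = 1.29×10^7 W

Q = kA·ΔT/L = 414 × 16.8 × |-14.4 °C − 25.2 °C| / 0.0213 = 1.29×10^7 W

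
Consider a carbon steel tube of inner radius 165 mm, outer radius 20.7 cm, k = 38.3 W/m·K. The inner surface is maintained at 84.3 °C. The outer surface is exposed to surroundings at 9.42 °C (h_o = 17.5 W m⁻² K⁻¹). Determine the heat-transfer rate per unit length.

Resistance network (inner→outer):
  R'_carbon steel = ln(0.207/0.165)/(2πk) = 0.2268/(2π·38.3) = 9.424×10^-4 m·K/W
  R'_conv,out = 1/(2πr h) = 1/(2π·0.207·17.5) = 0.04394 m·K/W
ΣR = 9.424×10^-4 + 0.04394 = 0.04488 m·K/W
Q' = ΔT/ΣR = (84.3 °C − 9.42 °C)/0.04488 = 1670 W/m

Q' = 1670 W/m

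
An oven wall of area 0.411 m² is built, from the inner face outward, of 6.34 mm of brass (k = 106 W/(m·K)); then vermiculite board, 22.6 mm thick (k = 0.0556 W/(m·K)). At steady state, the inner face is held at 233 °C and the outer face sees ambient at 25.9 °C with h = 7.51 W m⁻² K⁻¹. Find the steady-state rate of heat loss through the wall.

Treat each layer as a resistance in series:
  R_brass = L/(kA) = 0.00634/(106·0.411) = 1.455×10^-4 K/W
  R_vermiculite board = L/(kA) = 0.0226/(0.0556·0.411) = 0.9890 K/W
  R_conv,out = 1/(hA) = 1/(7.51·0.411) = 0.3240 K/W
ΣR = 1.455×10^-4 + 0.9890 + 0.3240 = 1.313 K/W
Q = ΔT/ΣR = (233 °C − 25.9 °C)/1.313 = 158 W

Q = 158 W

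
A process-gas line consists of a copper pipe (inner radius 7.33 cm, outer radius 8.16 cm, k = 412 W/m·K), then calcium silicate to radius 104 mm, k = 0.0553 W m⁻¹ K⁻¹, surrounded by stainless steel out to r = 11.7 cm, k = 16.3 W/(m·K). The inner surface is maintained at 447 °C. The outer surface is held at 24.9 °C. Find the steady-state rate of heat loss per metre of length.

Resistance network (inner→outer):
  R'_copper = ln(0.0816/0.0733)/(2πk) = 0.1073/(2π·412) = 4.144×10^-5 m·K/W
  R'_calcium silicate = ln(0.104/0.0816)/(2πk) = 0.2426/(2π·0.0553) = 0.6981 m·K/W
  R'_stainless steel = ln(0.117/0.104)/(2πk) = 0.1178/(2π·16.3) = 0.001150 m·K/W
ΣR = 4.144×10^-5 + 0.6981 + 0.001150 = 0.6993 m·K/W
Q' = ΔT/ΣR = (447 °C − 24.9 °C)/0.6993 = 604 W/m

Q' = 604 W/m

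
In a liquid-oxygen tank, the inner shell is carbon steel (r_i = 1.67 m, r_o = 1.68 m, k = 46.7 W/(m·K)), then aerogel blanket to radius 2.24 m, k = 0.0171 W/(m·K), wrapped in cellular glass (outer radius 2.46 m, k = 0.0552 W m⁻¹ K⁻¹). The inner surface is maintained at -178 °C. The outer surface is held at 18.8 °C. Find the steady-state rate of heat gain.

Series thermal resistances, inner to outer:
  R_carbon steel = (1/1.67 − 1/1.68)/(4πk) = 0.003564/(4π·46.7) = 6.074×10^-6 K/W
  R_aerogel blanket = (1/1.68 − 1/2.24)/(4πk) = 0.1488/(4π·0.0171) = 0.6925 K/W
  R_cellular glass = (1/2.24 − 1/2.46)/(4πk) = 0.03992/(4π·0.0552) = 0.05756 K/W
ΣR = 6.074×10^-6 + 0.6925 + 0.05756 = 0.7501 K/W
Q = ΔT/ΣR = (-178 °C − 18.8 °C)/0.7501 = -262 W
(Negative Q ⇒ heat flows inward; heat gain = 262 W.)

Q = 262 W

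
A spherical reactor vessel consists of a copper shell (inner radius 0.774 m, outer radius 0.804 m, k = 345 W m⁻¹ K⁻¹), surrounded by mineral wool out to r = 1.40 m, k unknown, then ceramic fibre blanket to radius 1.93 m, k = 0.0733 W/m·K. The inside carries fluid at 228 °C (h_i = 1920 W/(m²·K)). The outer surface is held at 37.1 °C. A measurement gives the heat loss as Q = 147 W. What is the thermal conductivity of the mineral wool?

k = 0.0388 W/m·K

ΣR = ΔT/Q = |228 − 37.1|/147 = 1.299 K/W
Known resistances:
  R_conv,in = 1/(4πr²h) = 1/(4π·0.774²·1920) = 6.918×10^-5 K/W
  R_copper = (1/0.774 − 1/0.804)/(4πk) = 0.04821/(4π·345) = 1.112×10^-5 K/W
  R_ceramic fibre blanket = (1/1.40 − 1/1.93)/(4πk) = 0.1962/(4π·0.0733) = 0.2129 K/W
R_mineral wool = ΣR − ΣR_known = 1.299 − 0.2130 = 1.086 K/W
(1/r₁−1/r₂)/(4πk) = 1.086 ⇒ k = 0.5295/(4π·1.086) = 0.0388 W/m·K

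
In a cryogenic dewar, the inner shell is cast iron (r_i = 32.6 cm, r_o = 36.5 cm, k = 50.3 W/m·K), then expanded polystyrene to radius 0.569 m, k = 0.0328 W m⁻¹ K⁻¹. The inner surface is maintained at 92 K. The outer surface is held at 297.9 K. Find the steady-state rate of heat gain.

Resistance network (inner→outer):
  R_cast iron = (1/0.326 − 1/0.365)/(4πk) = 0.3278/(4π·50.3) = 5.185×10^-4 K/W
  R_expanded polystyrene = (1/0.365 − 1/0.569)/(4πk) = 0.9823/(4π·0.0328) = 2.383 K/W
ΣR = 5.185×10^-4 + 2.383 = 2.384 K/W
Q = ΔT/ΣR = (92 K − 297.9 K)/2.384 = -86.4 W
(Negative Q ⇒ heat flows inward; heat gain = 86.4 W.)

Q = 86.4 W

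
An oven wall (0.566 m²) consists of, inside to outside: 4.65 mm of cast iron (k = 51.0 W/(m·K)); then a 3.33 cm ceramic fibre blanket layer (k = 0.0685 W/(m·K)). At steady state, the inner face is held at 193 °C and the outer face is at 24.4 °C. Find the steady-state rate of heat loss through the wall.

Treat each layer as a resistance in series:
  R_cast iron = L/(kA) = 0.00465/(51.0·0.566) = 1.611×10^-4 K/W
  R_ceramic fibre blanket = L/(kA) = 0.0333/(0.0685·0.566) = 0.8589 K/W
ΣR = 1.611×10^-4 + 0.8589 = 0.8591 K/W
Q = ΔT/ΣR = (193 °C − 24.4 °C)/0.8591 = 196 W

Q = 196 W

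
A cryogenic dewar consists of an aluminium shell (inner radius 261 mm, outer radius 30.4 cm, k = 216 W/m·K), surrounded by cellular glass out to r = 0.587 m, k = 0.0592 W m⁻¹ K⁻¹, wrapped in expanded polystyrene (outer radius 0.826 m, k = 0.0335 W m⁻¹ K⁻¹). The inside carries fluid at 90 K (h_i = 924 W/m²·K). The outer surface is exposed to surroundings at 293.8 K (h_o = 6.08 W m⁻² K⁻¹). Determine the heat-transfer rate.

Q = 61.3 W

Treat each layer as a resistance in series:
  R_conv,in = 1/(4πr²h) = 1/(4π·0.261²·924) = 0.001264 K/W
  R_aluminium = (1/0.261 − 1/0.304)/(4πk) = 0.5419/(4π·216) = 1.997×10^-4 K/W
  R_cellular glass = (1/0.304 − 1/0.587)/(4πk) = 1.586/(4π·0.0592) = 2.132 K/W
  R_expanded polystyrene = (1/0.587 − 1/0.826)/(4πk) = 0.4929/(4π·0.0335) = 1.171 K/W
  R_conv,out = 1/(4πr²h) = 1/(4π·0.826²·6.08) = 0.01918 K/W
ΣR = 0.001264 + 1.997×10^-4 + 2.132 + 1.171 + 0.01918 = 3.324 K/W
Q = ΔT/ΣR = (90 K − 293.8 K)/3.324 = -61.3 W
(Negative Q ⇒ heat flows inward; heat gain = 61.3 W.)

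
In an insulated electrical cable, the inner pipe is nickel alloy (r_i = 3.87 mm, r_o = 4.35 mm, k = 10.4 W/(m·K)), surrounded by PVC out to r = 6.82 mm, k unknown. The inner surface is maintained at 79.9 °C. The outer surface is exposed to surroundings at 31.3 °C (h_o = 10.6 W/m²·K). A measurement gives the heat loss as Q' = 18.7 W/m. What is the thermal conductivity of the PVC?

ΣR = ΔT/Q' = |79.9 − 31.3|/18.7 = 2.599 m·K/W
Known resistances:
  R'_nickel alloy = ln(0.00435/0.00387)/(2πk) = 0.1169/(2π·10.4) = 0.001789 m·K/W
  R'_conv,out = 1/(2πr h) = 1/(2π·0.00682·10.6) = 2.202 m·K/W
R_PVC = ΣR − ΣR_known = 2.599 − 2.204 = 0.3950 m·K/W
ln(r₂/r₁)/(2πk) = 0.3950 ⇒ k = 0.4497/(2π·0.3950) = 0.181 W/m·K

k = 0.181 W/m·K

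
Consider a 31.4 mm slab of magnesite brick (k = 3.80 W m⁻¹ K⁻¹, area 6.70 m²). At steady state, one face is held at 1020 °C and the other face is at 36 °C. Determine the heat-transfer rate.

Q = 798 kW

Q = kA·ΔT/L = 3.80 × 6.70 × |1020 °C − 36 °C| / 0.0314 = 7.98×10^5 W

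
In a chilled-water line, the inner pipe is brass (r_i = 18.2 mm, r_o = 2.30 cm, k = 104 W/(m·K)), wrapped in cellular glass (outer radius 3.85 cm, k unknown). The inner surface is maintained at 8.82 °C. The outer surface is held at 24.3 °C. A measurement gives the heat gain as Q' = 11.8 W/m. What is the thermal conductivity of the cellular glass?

ΣR = ΔT/Q' = |8.82 − 24.3|/11.8 = 1.312 m·K/W
Known resistances:
  R'_brass = ln(0.0230/0.0182)/(2πk) = 0.2341/(2π·104) = 3.582×10^-4 m·K/W
R_cellular glass = ΣR − ΣR_known = 1.312 − 3.582×10^-4 = 1.312 m·K/W
ln(r₂/r₁)/(2πk) = 1.312 ⇒ k = 0.5152/(2π·1.312) = 0.0625 W/m·K

k = 0.0625 W/m·K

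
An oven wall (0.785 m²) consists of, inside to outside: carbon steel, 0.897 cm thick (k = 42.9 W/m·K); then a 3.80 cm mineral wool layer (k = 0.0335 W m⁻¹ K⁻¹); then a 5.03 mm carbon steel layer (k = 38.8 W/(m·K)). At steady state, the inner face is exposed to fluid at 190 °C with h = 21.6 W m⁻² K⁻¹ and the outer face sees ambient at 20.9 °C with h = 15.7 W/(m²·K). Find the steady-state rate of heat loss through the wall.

Q = 107 W

Resistance network (inner→outer):
  R_conv,in = 1/(hA) = 1/(21.6·0.785) = 0.05898 K/W
  R_carbon steel = L/(kA) = 0.00897/(42.9·0.785) = 2.664×10^-4 K/W
  R_mineral wool = L/(kA) = 0.0380/(0.0335·0.785) = 1.445 K/W
  R_carbon steel = L/(kA) = 0.00503/(38.8·0.785) = 1.651×10^-4 K/W
  R_conv,out = 1/(hA) = 1/(15.7·0.785) = 0.08114 K/W
ΣR = 0.05898 + 2.664×10^-4 + 1.445 + 1.651×10^-4 + 0.08114 = 1.586 K/W
Q = ΔT/ΣR = (190 °C − 20.9 °C)/1.586 = 107 W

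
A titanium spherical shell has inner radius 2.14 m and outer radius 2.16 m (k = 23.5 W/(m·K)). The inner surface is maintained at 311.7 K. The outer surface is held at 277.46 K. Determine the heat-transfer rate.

Q = 4πk·ΔT/(1/r₁ − 1/r₂) = 4π × 23.5 × 34.24 / (1/2.14 − 1/2.16) = 2.34×10^6 W

Q = 2340 kW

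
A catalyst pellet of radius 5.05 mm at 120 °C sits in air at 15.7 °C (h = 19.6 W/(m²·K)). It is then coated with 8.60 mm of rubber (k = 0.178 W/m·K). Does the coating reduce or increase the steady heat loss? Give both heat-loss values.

increases: 0.655 → 1.34 W

Critical radius for a sphere: r_cr = 2k/h = 0.0182 m = 1.82 cm.
Outer radius after coating: r₂ = 0.00505 + 0.00860 = 0.01365 m.
Since r₁ < r_cr and r₂ ≤ r_cr, the coating moves toward the maximum at r_cr — heat loss rises.
Bare: R = 1/(4πr₁²h) = 159.2 K/W; Q = 104.3/159.2 = 0.655 W.
Coated: R = R_cond + R_conv = 77.57 K/W; Q = 104.3/77.57 = 1.34 W.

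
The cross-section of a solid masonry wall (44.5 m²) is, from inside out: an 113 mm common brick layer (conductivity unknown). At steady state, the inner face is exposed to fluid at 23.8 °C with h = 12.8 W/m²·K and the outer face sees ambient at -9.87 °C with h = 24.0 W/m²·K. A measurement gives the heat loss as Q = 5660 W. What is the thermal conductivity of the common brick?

ΣR = ΔT/Q = |23.8 − -9.87|/5660 = 0.005949 K/W
Known resistances:
  R_conv,in = 1/(hA) = 1/(12.8·44.5) = 0.001756 K/W
  R_conv,out = 1/(hA) = 1/(24.0·44.5) = 9.363×10^-4 K/W
R_common brick = ΣR − ΣR_known = 0.005949 − 0.002692 = 0.003257 K/W
L/(kA) = 0.003257 ⇒ k = 0.113/(0.003257·44.5) = 0.780 W/m·K

k = 0.780 W/m·K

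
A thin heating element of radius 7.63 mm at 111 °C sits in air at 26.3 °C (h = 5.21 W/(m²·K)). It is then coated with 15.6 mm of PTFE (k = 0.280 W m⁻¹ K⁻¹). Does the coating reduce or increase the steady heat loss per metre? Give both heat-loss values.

increases: 21.2 → 43.5 W/m

Critical radius for a cylinder: r_cr = k/h = 0.0537 m = 5.37 cm.
Outer radius after coating: r₂ = 0.00763 + 0.0156 = 0.02323 m.
Since r₁ < r_cr and r₂ ≤ r_cr, the coating moves toward the maximum at r_cr — heat loss rises.
Bare: R = 1/(2πr₁h) = 4.004 m·K/W; Q = 84.7/4.004 = 21.2 W/m.
Coated: R = R_cond + R_conv = 1.948 m·K/W; Q = 84.7/1.948 = 43.5 W/m.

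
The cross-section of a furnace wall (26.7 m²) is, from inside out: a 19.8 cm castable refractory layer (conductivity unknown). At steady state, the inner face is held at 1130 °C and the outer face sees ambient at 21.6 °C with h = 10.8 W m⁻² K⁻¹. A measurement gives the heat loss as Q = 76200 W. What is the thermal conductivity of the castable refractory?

ΣR = ΔT/Q = |1130 − 21.6|/76200 = 0.01455 K/W
Known resistances:
  R_conv,out = 1/(hA) = 1/(10.8·26.7) = 0.003468 K/W
R_castable refractory = ΣR − ΣR_known = 0.01455 − 0.003468 = 0.01108 K/W
L/(kA) = 0.01108 ⇒ k = 0.198/(0.01108·26.7) = 0.669 W/m·K

k = 0.669 W/m·K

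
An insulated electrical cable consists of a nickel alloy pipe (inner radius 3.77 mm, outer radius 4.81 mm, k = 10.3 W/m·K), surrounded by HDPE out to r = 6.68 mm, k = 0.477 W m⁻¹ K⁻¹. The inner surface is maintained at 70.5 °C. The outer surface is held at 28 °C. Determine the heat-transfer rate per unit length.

Q' = 375 W/m

Resistance network (inner→outer):
  R'_nickel alloy = ln(0.00481/0.00377)/(2πk) = 0.2436/(2π·10.3) = 0.003764 m·K/W
  R'_HDPE = ln(0.00668/0.00481)/(2πk) = 0.3284/(2π·0.477) = 0.1096 m·K/W
ΣR = 0.003764 + 0.1096 = 0.1134 m·K/W
Q' = ΔT/ΣR = (70.5 °C − 28 °C)/0.1134 = 375 W/m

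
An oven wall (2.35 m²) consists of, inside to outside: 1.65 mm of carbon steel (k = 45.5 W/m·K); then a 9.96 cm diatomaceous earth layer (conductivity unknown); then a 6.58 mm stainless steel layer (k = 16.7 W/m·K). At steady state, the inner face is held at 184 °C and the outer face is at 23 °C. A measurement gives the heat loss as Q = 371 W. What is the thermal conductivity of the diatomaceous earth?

k = 0.0977 W/m·K

ΣR = ΔT/Q = |184 − 23|/371 = 0.4340 K/W
Known resistances:
  R_carbon steel = L/(kA) = 0.00165/(45.5·2.35) = 1.543×10^-5 K/W
  R_stainless steel = L/(kA) = 0.00658/(16.7·2.35) = 1.677×10^-4 K/W
R_diatomaceous earth = ΣR − ΣR_known = 0.4340 − 1.831×10^-4 = 0.4338 K/W
L/(kA) = 0.4338 ⇒ k = 0.0996/(0.4338·2.35) = 0.0977 W/m·K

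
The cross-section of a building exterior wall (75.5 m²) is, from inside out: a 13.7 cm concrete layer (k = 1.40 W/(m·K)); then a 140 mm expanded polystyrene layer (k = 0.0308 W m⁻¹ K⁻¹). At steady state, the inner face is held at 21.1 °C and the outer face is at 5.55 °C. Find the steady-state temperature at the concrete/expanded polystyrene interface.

Series thermal resistances, inner to outer:
  R_concrete = L/(kA) = 0.137/(1.40·75.5) = 0.001296 K/W
  R_expanded polystyrene = L/(kA) = 0.140/(0.0308·75.5) = 0.06020 K/W
ΣR = 0.001296 + 0.06020 = 0.06150 K/W
Q = ΔT/ΣR = (21.1 °C − 5.55 °C)/0.06150 = 252.8 W
From the inner boundary to the concrete/expanded polystyrene interface, ΣR_partial = 0.001296 K/W.
T_interface = T_in − Q·ΣR_partial = 21.1 °C − (252.8)(0.001296) = 20.8 °C

T = 20.8 °C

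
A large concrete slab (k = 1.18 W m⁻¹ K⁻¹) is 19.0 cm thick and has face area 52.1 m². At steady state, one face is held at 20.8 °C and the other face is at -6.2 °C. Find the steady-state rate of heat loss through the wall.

Q = 8.74 kW

Q = kA·ΔT/L = 1.18 × 52.1 × |20.8 °C − -6.2 °C| / 0.190 = 8740 W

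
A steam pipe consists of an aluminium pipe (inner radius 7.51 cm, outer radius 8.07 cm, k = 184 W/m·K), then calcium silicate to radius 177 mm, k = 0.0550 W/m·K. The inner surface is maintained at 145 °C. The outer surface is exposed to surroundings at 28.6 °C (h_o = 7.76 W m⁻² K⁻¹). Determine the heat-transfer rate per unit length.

Series thermal resistances, inner to outer:
  R'_aluminium = ln(0.0807/0.0751)/(2πk) = 0.07192/(2π·184) = 6.221×10^-5 m·K/W
  R'_calcium silicate = ln(0.177/0.0807)/(2πk) = 0.7854/(2π·0.0550) = 2.273 m·K/W
  R'_conv,out = 1/(2πr h) = 1/(2π·0.177·7.76) = 0.1159 m·K/W
ΣR = 6.221×10^-5 + 2.273 + 0.1159 = 2.389 m·K/W
Q' = ΔT/ΣR = (145 °C − 28.6 °C)/2.389 = 48.7 W/m

Q' = 48.7 W/m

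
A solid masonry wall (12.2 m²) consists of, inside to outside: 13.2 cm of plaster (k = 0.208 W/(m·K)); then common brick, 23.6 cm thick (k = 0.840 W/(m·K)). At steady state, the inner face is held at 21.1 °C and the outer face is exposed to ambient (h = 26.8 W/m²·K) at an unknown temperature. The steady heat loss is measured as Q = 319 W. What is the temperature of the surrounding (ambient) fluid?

Series resistances:
  R_plaster = L/(kA) = 0.132/(0.208·12.2) = 0.05202 K/W
  R_common brick = L/(kA) = 0.236/(0.840·12.2) = 0.02303 K/W
  R_conv,out = 1/(hA) = 1/(26.8·12.2) = 0.003058 K/W
ΣR = 0.07811 K/W
ΔT = Q·ΣR = 319 × 0.07811 = 24.92 K
Heat flows outward, so T_out = T_in − ΔT = 21.1 − 24.92 = -3.82 °C

T_out = -3.82 °C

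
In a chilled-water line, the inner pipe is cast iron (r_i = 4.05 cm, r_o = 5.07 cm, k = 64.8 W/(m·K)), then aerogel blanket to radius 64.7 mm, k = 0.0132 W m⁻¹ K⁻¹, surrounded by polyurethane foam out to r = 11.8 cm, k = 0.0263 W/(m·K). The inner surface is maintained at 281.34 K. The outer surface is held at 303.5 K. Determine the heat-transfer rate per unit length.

Q' = 3.37 W/m

Resistance network (inner→outer):
  R'_cast iron = ln(0.0507/0.0405)/(2πk) = 0.2246/(2π·64.8) = 5.517×10^-4 m·K/W
  R'_aerogel blanket = ln(0.0647/0.0507)/(2πk) = 0.2438/(2π·0.0132) = 2.940 m·K/W
  R'_polyurethane foam = ln(0.118/0.0647)/(2πk) = 0.6009/(2π·0.0263) = 3.636 m·K/W
ΣR = 5.517×10^-4 + 2.940 + 3.636 = 6.577 m·K/W
Q' = ΔT/ΣR = (281.34 K − 303.5 K)/6.577 = -3.37 W/m
(Negative Q' ⇒ heat flows inward; heat gain = 3.37 W/m.)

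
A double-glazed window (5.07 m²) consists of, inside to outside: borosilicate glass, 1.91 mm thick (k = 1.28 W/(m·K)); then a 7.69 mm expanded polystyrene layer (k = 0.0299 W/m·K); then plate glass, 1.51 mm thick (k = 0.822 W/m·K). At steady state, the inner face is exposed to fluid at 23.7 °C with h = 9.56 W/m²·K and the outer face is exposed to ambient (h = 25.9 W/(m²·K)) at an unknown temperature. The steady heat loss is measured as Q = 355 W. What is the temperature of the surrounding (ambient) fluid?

T_out = -4.57 °C

Series resistances:
  R_conv,in = 1/(hA) = 1/(9.56·5.07) = 0.02063 K/W
  R_borosilicate glass = L/(kA) = 0.00191/(1.28·5.07) = 2.943×10^-4 K/W
  R_expanded polystyrene = L/(kA) = 0.00769/(0.0299·5.07) = 0.05073 K/W
  R_plate glass = L/(kA) = 0.00151/(0.822·5.07) = 3.623×10^-4 K/W
  R_conv,out = 1/(hA) = 1/(25.9·5.07) = 0.007615 K/W
ΣR = 0.07963 K/W
ΔT = Q·ΣR = 355 × 0.07963 = 28.27 K
Heat flows outward, so T_out = T_in − ΔT = 23.7 − 28.27 = -4.57 °C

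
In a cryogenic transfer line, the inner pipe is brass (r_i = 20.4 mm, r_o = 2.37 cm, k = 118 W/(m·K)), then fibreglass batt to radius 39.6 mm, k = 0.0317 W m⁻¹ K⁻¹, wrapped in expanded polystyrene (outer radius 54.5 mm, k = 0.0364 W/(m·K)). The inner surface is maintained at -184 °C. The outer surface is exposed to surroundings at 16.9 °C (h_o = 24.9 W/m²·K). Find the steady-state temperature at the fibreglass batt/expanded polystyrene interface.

Resistance network (inner→outer):
  R'_brass = ln(0.0237/0.0204)/(2πk) = 0.1499/(2π·118) = 2.022×10^-4 m·K/W
  R'_fibreglass batt = ln(0.0396/0.0237)/(2πk) = 0.5134/(2π·0.0317) = 2.577 m·K/W
  R'_expanded polystyrene = ln(0.0545/0.0396)/(2πk) = 0.3194/(2π·0.0364) = 1.396 m·K/W
  R'_conv,out = 1/(2πr h) = 1/(2π·0.0545·24.9) = 0.1173 m·K/W
ΣR = 2.022×10^-4 + 2.577 + 1.396 + 0.1173 = 4.091 m·K/W
Q' = ΔT/ΣR = (-184 °C − 16.9 °C)/4.091 = -49.11 W/m
From the inner boundary to the fibreglass batt/expanded polystyrene interface, ΣR_partial = 2.577 m·K/W.
T_interface = T_in − Q'·ΣR_partial = -184 °C − (-49.11)(2.577) = -57.4 °C

T = -57.4 °C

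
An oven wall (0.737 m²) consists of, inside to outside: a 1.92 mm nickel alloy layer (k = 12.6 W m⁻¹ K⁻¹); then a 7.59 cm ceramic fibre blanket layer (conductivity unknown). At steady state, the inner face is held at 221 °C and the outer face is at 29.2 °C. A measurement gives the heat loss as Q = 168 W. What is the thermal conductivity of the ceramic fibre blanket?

k = 0.0902 W/m·K

ΣR = ΔT/Q = |221 − 29.2|/168 = 1.142 K/W
Known resistances:
  R_nickel alloy = L/(kA) = 0.00192/(12.6·0.737) = 2.068×10^-4 K/W
R_ceramic fibre blanket = ΣR − ΣR_known = 1.142 − 2.068×10^-4 = 1.142 K/W
L/(kA) = 1.142 ⇒ k = 0.0759/(1.142·0.737) = 0.0902 W/m·K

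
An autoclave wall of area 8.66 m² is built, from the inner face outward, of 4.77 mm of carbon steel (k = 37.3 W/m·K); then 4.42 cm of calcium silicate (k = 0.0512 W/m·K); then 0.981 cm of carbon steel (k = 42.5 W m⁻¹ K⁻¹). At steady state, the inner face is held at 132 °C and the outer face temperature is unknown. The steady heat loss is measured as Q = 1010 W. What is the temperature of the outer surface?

T_out = 31.3 °C

Sum the resistances:
  R_carbon steel = L/(kA) = 0.00477/(37.3·8.66) = 1.477×10^-5 K/W
  R_calcium silicate = L/(kA) = 0.0442/(0.0512·8.66) = 0.09969 K/W
  R_carbon steel = L/(kA) = 0.00981/(42.5·8.66) = 2.665×10^-5 K/W
ΣR = 0.09973 K/W
ΔT = Q·ΣR = 1010 × 0.09973 = 100.7 K
Heat flows outward, so T_out = T_in − ΔT = 132 − 100.7 = 31.3 °C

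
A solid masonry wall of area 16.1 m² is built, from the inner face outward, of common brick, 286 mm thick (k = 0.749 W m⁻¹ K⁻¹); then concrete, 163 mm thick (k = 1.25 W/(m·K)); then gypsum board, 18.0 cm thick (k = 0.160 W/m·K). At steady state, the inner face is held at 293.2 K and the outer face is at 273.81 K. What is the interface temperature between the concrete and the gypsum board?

T = 287.1 K

Resistance network (inner→outer):
  R_common brick = L/(kA) = 0.286/(0.749·16.1) = 0.02372 K/W
  R_concrete = L/(kA) = 0.163/(1.25·16.1) = 0.008099 K/W
  R_gypsum board = L/(kA) = 0.180/(0.160·16.1) = 0.06988 K/W
ΣR = 0.02372 + 0.008099 + 0.06988 = 0.1017 K/W
Q = ΔT/ΣR = (293.2 K − 273.81 K)/0.1017 = 190.7 W
From the inner boundary to the concrete/gypsum board interface, ΣR_partial = 0.03182 K/W.
T_interface = T_in − Q·ΣR_partial = 293.2 K − (190.7)(0.03182) = 287.1 K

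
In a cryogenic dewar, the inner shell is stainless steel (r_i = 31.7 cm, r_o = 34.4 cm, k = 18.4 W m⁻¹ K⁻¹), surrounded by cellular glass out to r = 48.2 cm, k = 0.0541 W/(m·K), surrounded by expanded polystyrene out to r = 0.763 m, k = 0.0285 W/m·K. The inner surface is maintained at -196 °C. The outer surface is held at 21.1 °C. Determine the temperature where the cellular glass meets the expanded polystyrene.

T = -117 °C

Treat each layer as a resistance in series:
  R_stainless steel = (1/0.317 − 1/0.344)/(4πk) = 0.2476/(4π·18.4) = 0.001071 K/W
  R_cellular glass = (1/0.344 − 1/0.482)/(4πk) = 0.8323/(4π·0.0541) = 1.224 K/W
  R_expanded polystyrene = (1/0.482 − 1/0.763)/(4πk) = 0.7641/(4π·0.0285) = 2.133 K/W
ΣR = 0.001071 + 1.224 + 2.133 = 3.358 K/W
Q = ΔT/ΣR = (-196 °C − 21.1 °C)/3.358 = -64.65 W
From the inner boundary to the cellular glass/expanded polystyrene interface, ΣR_partial = 1.225 K/W.
T_interface = T_in − Q·ΣR_partial = -196 °C − (-64.65)(1.225) = -117 °C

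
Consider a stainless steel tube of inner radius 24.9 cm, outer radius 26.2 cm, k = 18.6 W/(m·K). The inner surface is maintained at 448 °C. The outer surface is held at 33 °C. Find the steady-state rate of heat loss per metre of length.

Q' = 2πk·ΔT/ln(r₂/r₁) = 2π × 18.6 × 415 / ln(0.262/0.249) = 9.53×10^5 W/m

Q' = 9.53×10^5 W/m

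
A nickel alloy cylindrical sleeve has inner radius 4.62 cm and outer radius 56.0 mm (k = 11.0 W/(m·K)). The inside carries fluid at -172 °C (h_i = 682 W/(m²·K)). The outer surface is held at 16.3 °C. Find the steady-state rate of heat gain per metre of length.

Series thermal resistances, inner to outer:
  R'_conv,in = 1/(2πr h) = 1/(2π·0.0462·682) = 0.005051 m·K/W
  R'_nickel alloy = ln(0.0560/0.0462)/(2πk) = 0.1924/(2π·11.0) = 0.002783 m·K/W
ΣR = 0.005051 + 0.002783 = 0.007834 m·K/W
Q' = ΔT/ΣR = (-172 °C − 16.3 °C)/0.007834 = -24000 W/m
(Negative Q' ⇒ heat flows inward; heat gain = 24000 W/m.)

Q' = 24.0 kW/m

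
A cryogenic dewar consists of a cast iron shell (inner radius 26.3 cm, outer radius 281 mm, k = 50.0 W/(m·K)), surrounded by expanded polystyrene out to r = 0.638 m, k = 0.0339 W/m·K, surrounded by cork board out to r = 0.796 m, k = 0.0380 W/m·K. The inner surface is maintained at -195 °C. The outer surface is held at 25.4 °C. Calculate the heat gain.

Q = 41.4 W

Series thermal resistances, inner to outer:
  R_cast iron = (1/0.263 − 1/0.281)/(4πk) = 0.2436/(4π·50.0) = 3.876×10^-4 K/W
  R_expanded polystyrene = (1/0.281 − 1/0.638)/(4πk) = 1.991/(4π·0.0339) = 4.674 K/W
  R_cork board = (1/0.638 − 1/0.796)/(4πk) = 0.3111/(4π·0.0380) = 0.6515 K/W
ΣR = 3.876×10^-4 + 4.674 + 0.6515 = 5.326 K/W
Q = ΔT/ΣR = (-195 °C − 25.4 °C)/5.326 = -41.4 W
(Negative Q ⇒ heat flows inward; heat gain = 41.4 W.)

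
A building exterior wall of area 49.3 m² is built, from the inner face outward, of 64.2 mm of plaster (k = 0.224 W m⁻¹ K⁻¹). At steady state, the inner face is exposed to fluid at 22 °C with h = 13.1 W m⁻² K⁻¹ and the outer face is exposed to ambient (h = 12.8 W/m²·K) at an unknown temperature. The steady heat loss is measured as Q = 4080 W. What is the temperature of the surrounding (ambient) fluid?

T_out = -14.5 °C

Series resistances:
  R_conv,in = 1/(hA) = 1/(13.1·49.3) = 0.001548 K/W
  R_plaster = L/(kA) = 0.0642/(0.224·49.3) = 0.005814 K/W
  R_conv,out = 1/(hA) = 1/(12.8·49.3) = 0.001585 K/W
ΣR = 0.008947 K/W
ΔT = Q·ΣR = 4080 × 0.008947 = 36.50 K
Heat flows outward, so T_out = T_in − ΔT = 22 − 36.50 = -14.5 °C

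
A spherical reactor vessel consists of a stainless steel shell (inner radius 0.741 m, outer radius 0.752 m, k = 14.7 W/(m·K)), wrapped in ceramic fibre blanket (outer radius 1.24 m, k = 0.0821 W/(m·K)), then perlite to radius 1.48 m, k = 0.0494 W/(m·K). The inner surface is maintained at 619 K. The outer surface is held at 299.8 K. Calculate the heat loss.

Resistance network (inner→outer):
  R_stainless steel = (1/0.741 − 1/0.752)/(4πk) = 0.01974/(4π·14.7) = 1.069×10^-4 K/W
  R_ceramic fibre blanket = (1/0.752 − 1/1.24)/(4πk) = 0.5233/(4π·0.0821) = 0.5073 K/W
  R_perlite = (1/1.24 − 1/1.48)/(4πk) = 0.1308/(4π·0.0494) = 0.2107 K/W
ΣR = 1.069×10^-4 + 0.5073 + 0.2107 = 0.7181 K/W
Q = ΔT/ΣR = (619 K − 299.8 K)/0.7181 = 445 W

Q = 445 W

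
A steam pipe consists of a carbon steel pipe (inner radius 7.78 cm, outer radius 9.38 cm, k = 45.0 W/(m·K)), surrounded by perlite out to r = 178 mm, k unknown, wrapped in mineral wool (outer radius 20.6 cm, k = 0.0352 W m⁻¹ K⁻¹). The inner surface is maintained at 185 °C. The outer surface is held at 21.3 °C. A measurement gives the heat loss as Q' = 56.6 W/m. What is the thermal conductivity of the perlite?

k = 0.0457 W/m·K

ΣR = ΔT/Q' = |185 − 21.3|/56.6 = 2.892 m·K/W
Known resistances:
  R'_carbon steel = ln(0.0938/0.0778)/(2πk) = 0.1870/(2π·45.0) = 6.615×10^-4 m·K/W
  R'_mineral wool = ln(0.206/0.178)/(2πk) = 0.1461/(2π·0.0352) = 0.6606 m·K/W
R_perlite = ΣR − ΣR_known = 2.892 − 0.6613 = 2.231 m·K/W
ln(r₂/r₁)/(2πk) = 2.231 ⇒ k = 0.6406/(2π·2.231) = 0.0457 W/m·K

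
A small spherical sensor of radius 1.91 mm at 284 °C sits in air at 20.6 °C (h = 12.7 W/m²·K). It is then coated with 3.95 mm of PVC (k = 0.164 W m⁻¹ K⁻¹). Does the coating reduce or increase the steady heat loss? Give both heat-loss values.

Critical radius for a sphere: r_cr = 2k/h = 0.0258 m = 2.58 cm.
Outer radius after coating: r₂ = 0.00191 + 0.00395 = 0.00586 m.
Since r₁ < r_cr and r₂ ≤ r_cr, the coating moves toward the maximum at r_cr — heat loss rises.
Bare: R = 1/(4πr₁²h) = 1718 K/W; Q = 263.4/1718 = 0.153 W.
Coated: R = R_cond + R_conv = 353.7 K/W; Q = 263.4/353.7 = 0.745 W.

increases: 0.153 → 0.745 W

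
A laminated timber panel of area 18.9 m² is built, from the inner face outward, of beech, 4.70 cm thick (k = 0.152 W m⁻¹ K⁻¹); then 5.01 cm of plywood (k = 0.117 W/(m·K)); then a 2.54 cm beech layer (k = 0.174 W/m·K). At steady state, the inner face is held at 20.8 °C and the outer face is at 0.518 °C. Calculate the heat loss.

Resistance network (inner→outer):
  R_beech = L/(kA) = 0.0470/(0.152·18.9) = 0.01636 K/W
  R_plywood = L/(kA) = 0.0501/(0.117·18.9) = 0.02266 K/W
  R_beech = L/(kA) = 0.0254/(0.174·18.9) = 0.007724 K/W
ΣR = 0.01636 + 0.02266 + 0.007724 = 0.04674 K/W
Q = ΔT/ΣR = (20.8 °C − 0.518 °C)/0.04674 = 434 W

Q = 434 W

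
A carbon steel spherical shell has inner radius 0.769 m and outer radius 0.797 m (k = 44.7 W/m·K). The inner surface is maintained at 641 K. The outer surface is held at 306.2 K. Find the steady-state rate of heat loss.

Q = 4120 kW

Q = 4πk·ΔT/(1/r₁ − 1/r₂) = 4π × 44.7 × 334.8 / (1/0.769 − 1/0.797) = 4.12×10^6 W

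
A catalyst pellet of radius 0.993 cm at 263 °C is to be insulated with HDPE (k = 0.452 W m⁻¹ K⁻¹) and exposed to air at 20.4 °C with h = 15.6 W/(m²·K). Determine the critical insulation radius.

For a sphere, r_cr = 2k_ins/h = 2·0.452/15.6 = 0.0579 m = 5.79 cm

r_cr = 5.79 cm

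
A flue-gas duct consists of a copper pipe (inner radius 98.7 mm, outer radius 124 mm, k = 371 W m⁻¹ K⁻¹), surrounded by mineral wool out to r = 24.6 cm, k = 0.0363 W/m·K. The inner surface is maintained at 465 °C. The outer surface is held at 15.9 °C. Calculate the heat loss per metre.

Q' = 150 W/m

Resistance network (inner→outer):
  R'_copper = ln(0.124/0.0987)/(2πk) = 0.2282/(2π·371) = 9.789×10^-5 m·K/W
  R'_mineral wool = ln(0.246/0.124)/(2πk) = 0.6850/(2π·0.0363) = 3.004 m·K/W
ΣR = 9.789×10^-5 + 3.004 = 3.004 m·K/W
Q' = ΔT/ΣR = (465 °C − 15.9 °C)/3.004 = 150 W/m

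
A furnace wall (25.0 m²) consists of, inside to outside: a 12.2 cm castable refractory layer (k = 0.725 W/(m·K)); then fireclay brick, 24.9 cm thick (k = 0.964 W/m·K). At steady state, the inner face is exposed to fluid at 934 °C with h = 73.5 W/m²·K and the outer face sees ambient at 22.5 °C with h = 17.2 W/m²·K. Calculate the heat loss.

Series thermal resistances, inner to outer:
  R_conv,in = 1/(hA) = 1/(73.5·25.0) = 5.442×10^-4 K/W
  R_castable refractory = L/(kA) = 0.122/(0.725·25.0) = 0.006731 K/W
  R_fireclay brick = L/(kA) = 0.249/(0.964·25.0) = 0.01033 K/W
  R_conv,out = 1/(hA) = 1/(17.2·25.0) = 0.002326 K/W
ΣR = 5.442×10^-4 + 0.006731 + 0.01033 + 0.002326 = 0.01993 K/W
Q = ΔT/ΣR = (934 °C − 22.5 °C)/0.01993 = 45700 W

Q = 45.7 kW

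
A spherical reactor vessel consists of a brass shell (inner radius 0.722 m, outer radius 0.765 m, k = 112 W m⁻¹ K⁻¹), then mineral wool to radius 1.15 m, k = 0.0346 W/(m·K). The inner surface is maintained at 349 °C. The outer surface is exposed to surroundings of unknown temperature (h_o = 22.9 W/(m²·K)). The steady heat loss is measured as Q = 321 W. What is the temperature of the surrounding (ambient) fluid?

Sum the resistances:
  R_brass = (1/0.722 − 1/0.765)/(4πk) = 0.07785/(4π·112) = 5.531×10^-5 K/W
  R_mineral wool = (1/0.765 − 1/1.15)/(4πk) = 0.4376/(4π·0.0346) = 1.007 K/W
  R_conv,out = 1/(4πr²h) = 1/(4π·1.15²·22.9) = 0.002628 K/W
ΣR = 1.009 K/W
ΔT = Q·ΣR = 321 × 1.009 = 323.9 K
Heat flows outward, so T_out = T_in − ΔT = 349 − 323.9 = 25.1 °C

T_out = 25.1 °C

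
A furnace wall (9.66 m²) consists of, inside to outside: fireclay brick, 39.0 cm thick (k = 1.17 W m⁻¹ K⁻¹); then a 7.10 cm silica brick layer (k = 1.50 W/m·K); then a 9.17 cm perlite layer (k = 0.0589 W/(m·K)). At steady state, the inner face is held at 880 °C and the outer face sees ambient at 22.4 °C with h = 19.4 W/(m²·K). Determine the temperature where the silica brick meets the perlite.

Resistance network (inner→outer):
  R_fireclay brick = L/(kA) = 0.390/(1.17·9.66) = 0.03451 K/W
  R_silica brick = L/(kA) = 0.0710/(1.50·9.66) = 0.004900 K/W
  R_perlite = L/(kA) = 0.0917/(0.0589·9.66) = 0.1612 K/W
  R_conv,out = 1/(hA) = 1/(19.4·9.66) = 0.005336 K/W
ΣR = 0.03451 + 0.004900 + 0.1612 + 0.005336 = 0.2059 K/W
Q = ΔT/ΣR = (880 °C − 22.4 °C)/0.2059 = 4165 W
From the inner boundary to the silica brick/perlite interface, ΣR_partial = 0.03941 K/W.
T_interface = T_in − Q·ΣR_partial = 880 °C − (4165)(0.03941) = 716 °C

T = 716 °C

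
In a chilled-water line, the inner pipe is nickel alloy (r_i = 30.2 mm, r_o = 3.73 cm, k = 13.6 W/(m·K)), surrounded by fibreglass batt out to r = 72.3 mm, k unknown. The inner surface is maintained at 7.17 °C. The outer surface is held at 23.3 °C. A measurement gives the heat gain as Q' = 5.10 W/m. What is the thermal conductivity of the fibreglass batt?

k = 0.0333 W/m·K

ΣR = ΔT/Q' = |7.17 − 23.3|/5.10 = 3.163 m·K/W
Known resistances:
  R'_nickel alloy = ln(0.0373/0.0302)/(2πk) = 0.2112/(2π·13.6) = 0.002471 m·K/W
R_fibreglass batt = ΣR − ΣR_known = 3.163 − 0.002471 = 3.161 m·K/W
ln(r₂/r₁)/(2πk) = 3.161 ⇒ k = 0.6618/(2π·3.161) = 0.0333 W/m·K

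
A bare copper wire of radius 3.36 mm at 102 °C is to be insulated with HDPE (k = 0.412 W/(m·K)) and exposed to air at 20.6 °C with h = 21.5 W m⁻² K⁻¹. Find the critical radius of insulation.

r_cr = 1.92 cm

For a cylinder, r_cr = k_ins/h = 0.412/21.5 = 0.0192 m = 1.92 cm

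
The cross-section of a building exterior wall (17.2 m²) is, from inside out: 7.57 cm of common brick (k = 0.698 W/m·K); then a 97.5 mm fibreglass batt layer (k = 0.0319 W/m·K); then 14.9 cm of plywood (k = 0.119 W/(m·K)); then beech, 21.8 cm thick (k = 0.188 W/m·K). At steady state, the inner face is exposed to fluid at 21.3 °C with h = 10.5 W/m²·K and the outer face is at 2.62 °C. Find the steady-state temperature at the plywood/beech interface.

Treat each layer as a resistance in series:
  R_conv,in = 1/(hA) = 1/(10.5·17.2) = 0.005537 K/W
  R_common brick = L/(kA) = 0.0757/(0.698·17.2) = 0.006305 K/W
  R_fibreglass batt = L/(kA) = 0.0975/(0.0319·17.2) = 0.1777 K/W
  R_plywood = L/(kA) = 0.149/(0.119·17.2) = 0.07280 K/W
  R_beech = L/(kA) = 0.218/(0.188·17.2) = 0.06742 K/W
ΣR = 0.005537 + 0.006305 + 0.1777 + 0.07280 + 0.06742 = 0.3298 K/W
Q = ΔT/ΣR = (21.3 °C − 2.62 °C)/0.3298 = 56.64 W
From the inner boundary to the plywood/beech interface, ΣR_partial = 0.2623 K/W.
T_interface = T_in − Q·ΣR_partial = 21.3 °C − (56.64)(0.2623) = 6.44 °C

T = 6.44 °C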